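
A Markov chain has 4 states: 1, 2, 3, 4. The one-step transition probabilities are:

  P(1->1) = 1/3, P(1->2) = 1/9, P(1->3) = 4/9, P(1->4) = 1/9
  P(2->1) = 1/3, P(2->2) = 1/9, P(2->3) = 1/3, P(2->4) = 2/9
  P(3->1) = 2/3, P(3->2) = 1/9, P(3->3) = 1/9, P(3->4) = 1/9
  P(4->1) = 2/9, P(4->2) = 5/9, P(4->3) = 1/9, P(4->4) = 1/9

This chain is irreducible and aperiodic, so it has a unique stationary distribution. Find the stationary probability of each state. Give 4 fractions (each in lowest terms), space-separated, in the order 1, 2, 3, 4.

The stationary distribution satisfies pi = pi * P, i.e.:
  pi_1 = 1/3*pi_1 + 1/3*pi_2 + 2/3*pi_3 + 2/9*pi_4
  pi_2 = 1/9*pi_1 + 1/9*pi_2 + 1/9*pi_3 + 5/9*pi_4
  pi_3 = 4/9*pi_1 + 1/3*pi_2 + 1/9*pi_3 + 1/9*pi_4
  pi_4 = 1/9*pi_1 + 2/9*pi_2 + 1/9*pi_3 + 1/9*pi_4
with normalization: pi_1 + pi_2 + pi_3 + pi_4 = 1.

Using the first 3 balance equations plus normalization, the linear system A*pi = b is:
  [-2/3, 1/3, 2/3, 2/9] . pi = 0
  [1/9, -8/9, 1/9, 5/9] . pi = 0
  [4/9, 1/3, -8/9, 1/9] . pi = 0
  [1, 1, 1, 1] . pi = 1

Solving yields:
  pi_1 = 383/924
  pi_2 = 13/77
  pi_3 = 265/924
  pi_4 = 10/77

Verification (pi * P):
  383/924*1/3 + 13/77*1/3 + 265/924*2/3 + 10/77*2/9 = 383/924 = pi_1  (ok)
  383/924*1/9 + 13/77*1/9 + 265/924*1/9 + 10/77*5/9 = 13/77 = pi_2  (ok)
  383/924*4/9 + 13/77*1/3 + 265/924*1/9 + 10/77*1/9 = 265/924 = pi_3  (ok)
  383/924*1/9 + 13/77*2/9 + 265/924*1/9 + 10/77*1/9 = 10/77 = pi_4  (ok)

Answer: 383/924 13/77 265/924 10/77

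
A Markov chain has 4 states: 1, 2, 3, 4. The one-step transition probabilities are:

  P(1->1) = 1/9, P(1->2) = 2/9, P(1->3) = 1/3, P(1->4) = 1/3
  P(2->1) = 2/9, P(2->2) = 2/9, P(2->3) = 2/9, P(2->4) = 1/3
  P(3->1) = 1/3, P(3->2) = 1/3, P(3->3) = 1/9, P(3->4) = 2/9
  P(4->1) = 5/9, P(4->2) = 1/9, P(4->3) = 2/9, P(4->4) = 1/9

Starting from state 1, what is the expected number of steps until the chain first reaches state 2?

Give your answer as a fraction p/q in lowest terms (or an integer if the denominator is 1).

Answer: 9/2

Derivation:
Let h_i = expected steps to first reach 2 from state i.
Boundary: h_2 = 0.
First-step equations for the other states:
  h_1 = 1 + 1/9*h_1 + 2/9*h_2 + 1/3*h_3 + 1/3*h_4
  h_3 = 1 + 1/3*h_1 + 1/3*h_2 + 1/9*h_3 + 2/9*h_4
  h_4 = 1 + 5/9*h_1 + 1/9*h_2 + 2/9*h_3 + 1/9*h_4

Substituting h_2 = 0 and rearranging gives the linear system (I - Q) h = 1:
  [8/9, -1/3, -1/3] . (h_1, h_3, h_4) = 1
  [-1/3, 8/9, -2/9] . (h_1, h_3, h_4) = 1
  [-5/9, -2/9, 8/9] . (h_1, h_3, h_4) = 1

Solving yields:
  h_1 = 9/2
  h_3 = 81/20
  h_4 = 99/20

Starting state is 1, so the expected hitting time is h_1 = 9/2.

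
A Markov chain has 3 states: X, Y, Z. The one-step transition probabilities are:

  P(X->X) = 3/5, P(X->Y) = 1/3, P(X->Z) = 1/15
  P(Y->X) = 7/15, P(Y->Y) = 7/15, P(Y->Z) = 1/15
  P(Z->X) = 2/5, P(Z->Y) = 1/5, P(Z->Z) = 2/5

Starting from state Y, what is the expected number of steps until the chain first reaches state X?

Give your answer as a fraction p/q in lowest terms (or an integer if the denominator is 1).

Let h_i = expected steps to first reach X from state i.
Boundary: h_X = 0.
First-step equations for the other states:
  h_Y = 1 + 7/15*h_X + 7/15*h_Y + 1/15*h_Z
  h_Z = 1 + 2/5*h_X + 1/5*h_Y + 2/5*h_Z

Substituting h_X = 0 and rearranging gives the linear system (I - Q) h = 1:
  [8/15, -1/15] . (h_Y, h_Z) = 1
  [-1/5, 3/5] . (h_Y, h_Z) = 1

Solving yields:
  h_Y = 50/23
  h_Z = 55/23

Starting state is Y, so the expected hitting time is h_Y = 50/23.

Answer: 50/23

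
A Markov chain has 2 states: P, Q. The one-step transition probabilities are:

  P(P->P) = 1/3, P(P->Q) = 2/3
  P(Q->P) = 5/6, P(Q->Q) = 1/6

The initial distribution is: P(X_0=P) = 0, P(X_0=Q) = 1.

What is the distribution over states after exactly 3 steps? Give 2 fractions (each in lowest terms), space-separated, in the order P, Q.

Answer: 5/8 3/8

Derivation:
Propagating the distribution step by step (d_{t+1} = d_t * P):
d_0 = (P=0, Q=1)
  d_1[P] = 0*1/3 + 1*5/6 = 5/6
  d_1[Q] = 0*2/3 + 1*1/6 = 1/6
d_1 = (P=5/6, Q=1/6)
  d_2[P] = 5/6*1/3 + 1/6*5/6 = 5/12
  d_2[Q] = 5/6*2/3 + 1/6*1/6 = 7/12
d_2 = (P=5/12, Q=7/12)
  d_3[P] = 5/12*1/3 + 7/12*5/6 = 5/8
  d_3[Q] = 5/12*2/3 + 7/12*1/6 = 3/8
d_3 = (P=5/8, Q=3/8)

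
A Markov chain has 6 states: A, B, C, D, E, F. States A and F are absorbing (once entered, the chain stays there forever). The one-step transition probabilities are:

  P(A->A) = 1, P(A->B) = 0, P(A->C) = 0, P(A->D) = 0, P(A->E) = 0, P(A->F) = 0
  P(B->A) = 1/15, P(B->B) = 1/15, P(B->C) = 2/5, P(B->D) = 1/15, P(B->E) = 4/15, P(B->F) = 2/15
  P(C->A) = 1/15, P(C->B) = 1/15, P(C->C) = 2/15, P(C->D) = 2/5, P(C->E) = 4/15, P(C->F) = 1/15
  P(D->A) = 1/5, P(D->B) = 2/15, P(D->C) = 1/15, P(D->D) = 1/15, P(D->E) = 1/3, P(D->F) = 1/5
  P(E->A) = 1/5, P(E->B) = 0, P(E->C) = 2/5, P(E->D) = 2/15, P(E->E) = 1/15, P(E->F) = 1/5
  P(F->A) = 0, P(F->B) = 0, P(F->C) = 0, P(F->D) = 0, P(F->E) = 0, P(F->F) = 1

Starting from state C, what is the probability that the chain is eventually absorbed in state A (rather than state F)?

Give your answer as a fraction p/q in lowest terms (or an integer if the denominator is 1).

Let a_i = P(absorbed in A | start in state i).
Boundary conditions: a_A = 1, a_F = 0.
For each transient state i, a_i = sum_j P(i->j) * a_j:
  a_B = 1/15*a_A + 1/15*a_B + 2/5*a_C + 1/15*a_D + 4/15*a_E + 2/15*a_F
  a_C = 1/15*a_A + 1/15*a_B + 2/15*a_C + 2/5*a_D + 4/15*a_E + 1/15*a_F
  a_D = 1/5*a_A + 2/15*a_B + 1/15*a_C + 1/15*a_D + 1/3*a_E + 1/5*a_F
  a_E = 1/5*a_A + 0*a_B + 2/5*a_C + 2/15*a_D + 1/15*a_E + 1/5*a_F

Substituting a_A = 1 and a_F = 0, rearrange to (I - Q) a = r where r[i] = P(i -> A):
  [14/15, -2/5, -1/15, -4/15] . (a_B, a_C, a_D, a_E) = 1/15
  [-1/15, 13/15, -2/5, -4/15] . (a_B, a_C, a_D, a_E) = 1/15
  [-2/15, -1/15, 14/15, -1/3] . (a_B, a_C, a_D, a_E) = 1/5
  [0, -2/5, -2/15, 14/15] . (a_B, a_C, a_D, a_E) = 1/5

Solving yields:
  a_B = 2011/4384
  a_C = 2155/4384
  a_D = 539/1096
  a_E = 2171/4384

Starting state is C, so the absorption probability is a_C = 2155/4384.

Answer: 2155/4384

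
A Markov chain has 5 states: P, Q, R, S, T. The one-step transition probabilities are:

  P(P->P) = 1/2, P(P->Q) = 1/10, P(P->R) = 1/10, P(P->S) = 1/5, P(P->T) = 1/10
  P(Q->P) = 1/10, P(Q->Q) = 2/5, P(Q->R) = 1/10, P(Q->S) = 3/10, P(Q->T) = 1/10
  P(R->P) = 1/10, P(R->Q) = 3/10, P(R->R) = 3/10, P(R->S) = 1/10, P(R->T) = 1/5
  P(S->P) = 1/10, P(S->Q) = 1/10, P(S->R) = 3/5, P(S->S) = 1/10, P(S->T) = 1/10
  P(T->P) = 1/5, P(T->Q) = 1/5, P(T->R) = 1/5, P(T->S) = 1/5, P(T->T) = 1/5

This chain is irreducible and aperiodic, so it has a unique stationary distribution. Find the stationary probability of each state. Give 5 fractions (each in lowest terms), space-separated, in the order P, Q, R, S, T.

The stationary distribution satisfies pi = pi * P, i.e.:
  pi_P = 1/2*pi_P + 1/10*pi_Q + 1/10*pi_R + 1/10*pi_S + 1/5*pi_T
  pi_Q = 1/10*pi_P + 2/5*pi_Q + 3/10*pi_R + 1/10*pi_S + 1/5*pi_T
  pi_R = 1/10*pi_P + 1/10*pi_Q + 3/10*pi_R + 3/5*pi_S + 1/5*pi_T
  pi_S = 1/5*pi_P + 3/10*pi_Q + 1/10*pi_R + 1/10*pi_S + 1/5*pi_T
  pi_T = 1/10*pi_P + 1/10*pi_Q + 1/5*pi_R + 1/10*pi_S + 1/5*pi_T
with normalization: pi_P + pi_Q + pi_R + pi_S + pi_T = 1.

Using the first 4 balance equations plus normalization, the linear system A*pi = b is:
  [-1/2, 1/10, 1/10, 1/10, 1/5] . pi = 0
  [1/10, -3/5, 3/10, 1/10, 1/5] . pi = 0
  [1/10, 1/10, -7/10, 3/5, 1/5] . pi = 0
  [1/5, 3/10, 1/10, -9/10, 1/5] . pi = 0
  [1, 1, 1, 1, 1] . pi = 1

Solving yields:
  pi_P = 1080/5687
  pi_Q = 1340/5687
  pi_R = 1450/5687
  pi_S = 1024/5687
  pi_T = 793/5687

Verification (pi * P):
  1080/5687*1/2 + 1340/5687*1/10 + 1450/5687*1/10 + 1024/5687*1/10 + 793/5687*1/5 = 1080/5687 = pi_P  (ok)
  1080/5687*1/10 + 1340/5687*2/5 + 1450/5687*3/10 + 1024/5687*1/10 + 793/5687*1/5 = 1340/5687 = pi_Q  (ok)
  1080/5687*1/10 + 1340/5687*1/10 + 1450/5687*3/10 + 1024/5687*3/5 + 793/5687*1/5 = 1450/5687 = pi_R  (ok)
  1080/5687*1/5 + 1340/5687*3/10 + 1450/5687*1/10 + 1024/5687*1/10 + 793/5687*1/5 = 1024/5687 = pi_S  (ok)
  1080/5687*1/10 + 1340/5687*1/10 + 1450/5687*1/5 + 1024/5687*1/10 + 793/5687*1/5 = 793/5687 = pi_T  (ok)

Answer: 1080/5687 1340/5687 1450/5687 1024/5687 793/5687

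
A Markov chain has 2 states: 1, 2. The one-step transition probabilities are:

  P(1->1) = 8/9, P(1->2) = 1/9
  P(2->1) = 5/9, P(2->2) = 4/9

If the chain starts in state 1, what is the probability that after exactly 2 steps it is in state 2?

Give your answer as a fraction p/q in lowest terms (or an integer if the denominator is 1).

Computing P^2 by repeated multiplication:
P^1 =
  1: [8/9, 1/9]
  2: [5/9, 4/9]
P^2 =
  1: [23/27, 4/27]
  2: [20/27, 7/27]

(P^2)[1 -> 2] = 4/27

Answer: 4/27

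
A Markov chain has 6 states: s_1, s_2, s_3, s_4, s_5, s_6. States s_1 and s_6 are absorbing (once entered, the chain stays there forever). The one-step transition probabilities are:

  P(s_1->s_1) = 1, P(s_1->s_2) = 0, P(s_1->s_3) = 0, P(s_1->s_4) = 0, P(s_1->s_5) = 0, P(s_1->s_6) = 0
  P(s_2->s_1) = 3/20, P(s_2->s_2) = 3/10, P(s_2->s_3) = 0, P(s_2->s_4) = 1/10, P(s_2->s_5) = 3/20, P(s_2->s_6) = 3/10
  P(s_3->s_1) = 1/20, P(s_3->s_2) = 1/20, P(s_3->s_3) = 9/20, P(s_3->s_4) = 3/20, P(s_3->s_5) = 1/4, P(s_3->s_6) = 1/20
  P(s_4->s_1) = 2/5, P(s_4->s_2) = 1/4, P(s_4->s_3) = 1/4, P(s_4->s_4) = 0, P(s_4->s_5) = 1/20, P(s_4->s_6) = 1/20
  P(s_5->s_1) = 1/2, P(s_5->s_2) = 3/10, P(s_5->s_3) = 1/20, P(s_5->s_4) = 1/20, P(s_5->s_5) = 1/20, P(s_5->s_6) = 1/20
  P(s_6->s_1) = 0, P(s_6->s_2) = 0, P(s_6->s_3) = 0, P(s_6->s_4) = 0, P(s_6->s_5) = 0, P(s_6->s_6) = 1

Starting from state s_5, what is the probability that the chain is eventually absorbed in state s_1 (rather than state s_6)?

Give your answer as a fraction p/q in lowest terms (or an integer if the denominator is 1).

Answer: 767/1021

Derivation:
Let a_i = P(absorbed in s_1 | start in state i).
Boundary conditions: a_s_1 = 1, a_s_6 = 0.
For each transient state i, a_i = sum_j P(i->j) * a_j:
  a_s_2 = 3/20*a_s_1 + 3/10*a_s_2 + 0*a_s_3 + 1/10*a_s_4 + 3/20*a_s_5 + 3/10*a_s_6
  a_s_3 = 1/20*a_s_1 + 1/20*a_s_2 + 9/20*a_s_3 + 3/20*a_s_4 + 1/4*a_s_5 + 1/20*a_s_6
  a_s_4 = 2/5*a_s_1 + 1/4*a_s_2 + 1/4*a_s_3 + 0*a_s_4 + 1/20*a_s_5 + 1/20*a_s_6
  a_s_5 = 1/2*a_s_1 + 3/10*a_s_2 + 1/20*a_s_3 + 1/20*a_s_4 + 1/20*a_s_5 + 1/20*a_s_6

Substituting a_s_1 = 1 and a_s_6 = 0, rearrange to (I - Q) a = r where r[i] = P(i -> s_1):
  [7/10, 0, -1/10, -3/20] . (a_s_2, a_s_3, a_s_4, a_s_5) = 3/20
  [-1/20, 11/20, -3/20, -1/4] . (a_s_2, a_s_3, a_s_4, a_s_5) = 1/20
  [-1/4, -1/4, 1, -1/20] . (a_s_2, a_s_3, a_s_4, a_s_5) = 2/5
  [-3/10, -1/20, -1/20, 19/20] . (a_s_2, a_s_3, a_s_4, a_s_5) = 1/2

Solving yields:
  a_s_2 = 489/1021
  a_s_3 = 688/1021
  a_s_4 = 741/1021
  a_s_5 = 767/1021

Starting state is s_5, so the absorption probability is a_s_5 = 767/1021.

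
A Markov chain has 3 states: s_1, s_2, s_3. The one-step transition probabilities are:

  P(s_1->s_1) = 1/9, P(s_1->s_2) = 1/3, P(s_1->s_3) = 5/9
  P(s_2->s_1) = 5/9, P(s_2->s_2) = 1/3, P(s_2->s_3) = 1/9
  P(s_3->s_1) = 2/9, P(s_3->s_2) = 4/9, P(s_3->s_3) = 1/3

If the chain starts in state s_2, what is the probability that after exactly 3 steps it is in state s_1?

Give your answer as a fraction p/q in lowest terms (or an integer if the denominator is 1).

Answer: 224/729

Derivation:
Computing P^3 by repeated multiplication:
P^1 =
  s_1: [1/9, 1/3, 5/9]
  s_2: [5/9, 1/3, 1/9]
  s_3: [2/9, 4/9, 1/3]
P^2 =
  s_1: [26/81, 32/81, 23/81]
  s_2: [22/81, 28/81, 31/81]
  s_3: [28/81, 10/27, 23/81]
P^3 =
  s_1: [232/729, 266/729, 77/243]
  s_2: [224/729, 274/729, 77/243]
  s_3: [224/729, 266/729, 239/729]

(P^3)[s_2 -> s_1] = 224/729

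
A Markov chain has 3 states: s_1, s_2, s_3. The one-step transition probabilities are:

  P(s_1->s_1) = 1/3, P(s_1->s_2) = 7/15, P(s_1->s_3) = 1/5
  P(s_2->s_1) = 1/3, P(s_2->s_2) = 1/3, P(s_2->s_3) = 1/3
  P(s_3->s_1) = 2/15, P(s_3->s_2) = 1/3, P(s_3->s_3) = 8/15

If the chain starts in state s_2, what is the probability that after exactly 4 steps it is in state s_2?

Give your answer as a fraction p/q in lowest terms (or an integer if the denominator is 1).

Computing P^4 by repeated multiplication:
P^1 =
  s_1: [1/3, 7/15, 1/5]
  s_2: [1/3, 1/3, 1/3]
  s_3: [2/15, 1/3, 8/15]
P^2 =
  s_1: [22/75, 17/45, 74/225]
  s_2: [4/15, 17/45, 16/45]
  s_3: [17/75, 79/225, 19/45]
P^3 =
  s_1: [301/1125, 419/1125, 9/25]
  s_2: [59/225, 83/225, 83/225]
  s_3: [56/225, 409/1125, 436/1125]
P^4 =
  s_1: [98/375, 6227/16875, 6238/16875]
  s_2: [292/1125, 1243/3375, 1256/3375]
  s_3: [1439/5625, 1237/3375, 6373/16875]

(P^4)[s_2 -> s_2] = 1243/3375

Answer: 1243/3375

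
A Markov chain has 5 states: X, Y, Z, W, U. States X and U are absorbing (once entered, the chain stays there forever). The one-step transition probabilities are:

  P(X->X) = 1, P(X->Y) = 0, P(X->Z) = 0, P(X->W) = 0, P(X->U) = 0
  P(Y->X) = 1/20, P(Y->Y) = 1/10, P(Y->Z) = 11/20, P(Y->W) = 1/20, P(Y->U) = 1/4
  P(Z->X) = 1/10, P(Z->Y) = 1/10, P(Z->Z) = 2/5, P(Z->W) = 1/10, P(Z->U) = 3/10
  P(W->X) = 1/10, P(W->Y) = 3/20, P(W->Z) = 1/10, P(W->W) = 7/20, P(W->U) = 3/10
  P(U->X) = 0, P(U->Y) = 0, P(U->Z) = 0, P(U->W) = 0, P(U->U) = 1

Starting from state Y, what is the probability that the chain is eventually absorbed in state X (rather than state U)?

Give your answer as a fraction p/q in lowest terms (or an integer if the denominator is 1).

Answer: 255/1172

Derivation:
Let a_i = P(absorbed in X | start in state i).
Boundary conditions: a_X = 1, a_U = 0.
For each transient state i, a_i = sum_j P(i->j) * a_j:
  a_Y = 1/20*a_X + 1/10*a_Y + 11/20*a_Z + 1/20*a_W + 1/4*a_U
  a_Z = 1/10*a_X + 1/10*a_Y + 2/5*a_Z + 1/10*a_W + 3/10*a_U
  a_W = 1/10*a_X + 3/20*a_Y + 1/10*a_Z + 7/20*a_W + 3/10*a_U

Substituting a_X = 1 and a_U = 0, rearrange to (I - Q) a = r where r[i] = P(i -> X):
  [9/10, -11/20, -1/20] . (a_Y, a_Z, a_W) = 1/20
  [-1/10, 3/5, -1/10] . (a_Y, a_Z, a_W) = 1/10
  [-3/20, -1/10, 13/20] . (a_Y, a_Z, a_W) = 1/10

Solving yields:
  a_Y = 255/1172
  a_Z = 285/1172
  a_W = 283/1172

Starting state is Y, so the absorption probability is a_Y = 255/1172.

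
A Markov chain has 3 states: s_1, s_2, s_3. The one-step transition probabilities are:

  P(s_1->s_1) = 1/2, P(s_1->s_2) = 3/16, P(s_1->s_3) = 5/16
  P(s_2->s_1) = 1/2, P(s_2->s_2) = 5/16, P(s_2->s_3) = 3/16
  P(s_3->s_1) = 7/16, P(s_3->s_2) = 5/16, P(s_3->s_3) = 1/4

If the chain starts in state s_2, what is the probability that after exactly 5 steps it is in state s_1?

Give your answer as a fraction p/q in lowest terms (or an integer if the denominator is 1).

Computing P^5 by repeated multiplication:
P^1 =
  s_1: [1/2, 3/16, 5/16]
  s_2: [1/2, 5/16, 3/16]
  s_3: [7/16, 5/16, 1/4]
P^2 =
  s_1: [123/256, 1/4, 69/256]
  s_2: [125/256, 1/4, 67/256]
  s_3: [31/64, 33/128, 33/128]
P^3 =
  s_1: [1979/4096, 517/2048, 1083/4096]
  s_2: [1981/4096, 515/2048, 1085/4096]
  s_3: [991/2048, 129/512, 541/2048]
P^4 =
  s_1: [31685/65536, 8261/32768, 17329/65536]
  s_2: [31683/65536, 8259/32768, 17335/65536]
  s_3: [15843/32768, 4129/16384, 8667/32768]
P^5 =
  s_1: [506959/1048576, 132155/524288, 277307/1048576]
  s_2: [506953/1048576, 132157/524288, 277309/1048576]
  s_3: [253477/524288, 66077/262144, 138657/524288]

(P^5)[s_2 -> s_1] = 506953/1048576

Answer: 506953/1048576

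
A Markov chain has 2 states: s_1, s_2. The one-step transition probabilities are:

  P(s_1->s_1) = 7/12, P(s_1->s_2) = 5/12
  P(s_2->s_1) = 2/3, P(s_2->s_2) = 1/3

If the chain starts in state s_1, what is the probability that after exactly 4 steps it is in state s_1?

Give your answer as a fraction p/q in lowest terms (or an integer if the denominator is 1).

Computing P^4 by repeated multiplication:
P^1 =
  s_1: [7/12, 5/12]
  s_2: [2/3, 1/3]
P^2 =
  s_1: [89/144, 55/144]
  s_2: [11/18, 7/18]
P^3 =
  s_1: [1063/1728, 665/1728]
  s_2: [133/216, 83/216]
P^4 =
  s_1: [12761/20736, 7975/20736]
  s_2: [1595/2592, 997/2592]

(P^4)[s_1 -> s_1] = 12761/20736

Answer: 12761/20736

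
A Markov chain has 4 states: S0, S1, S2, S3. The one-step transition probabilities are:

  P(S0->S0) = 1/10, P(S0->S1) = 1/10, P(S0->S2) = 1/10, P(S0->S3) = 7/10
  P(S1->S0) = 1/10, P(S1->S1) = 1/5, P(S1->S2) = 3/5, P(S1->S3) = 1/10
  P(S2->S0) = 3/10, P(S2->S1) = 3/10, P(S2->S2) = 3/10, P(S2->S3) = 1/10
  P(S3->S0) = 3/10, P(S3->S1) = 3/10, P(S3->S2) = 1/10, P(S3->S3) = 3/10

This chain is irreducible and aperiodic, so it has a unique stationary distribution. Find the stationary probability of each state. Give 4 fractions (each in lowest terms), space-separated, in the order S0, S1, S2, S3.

Answer: 27/128 15/64 139/512 145/512

Derivation:
The stationary distribution satisfies pi = pi * P, i.e.:
  pi_S0 = 1/10*pi_S0 + 1/10*pi_S1 + 3/10*pi_S2 + 3/10*pi_S3
  pi_S1 = 1/10*pi_S0 + 1/5*pi_S1 + 3/10*pi_S2 + 3/10*pi_S3
  pi_S2 = 1/10*pi_S0 + 3/5*pi_S1 + 3/10*pi_S2 + 1/10*pi_S3
  pi_S3 = 7/10*pi_S0 + 1/10*pi_S1 + 1/10*pi_S2 + 3/10*pi_S3
with normalization: pi_S0 + pi_S1 + pi_S2 + pi_S3 = 1.

Using the first 3 balance equations plus normalization, the linear system A*pi = b is:
  [-9/10, 1/10, 3/10, 3/10] . pi = 0
  [1/10, -4/5, 3/10, 3/10] . pi = 0
  [1/10, 3/5, -7/10, 1/10] . pi = 0
  [1, 1, 1, 1] . pi = 1

Solving yields:
  pi_S0 = 27/128
  pi_S1 = 15/64
  pi_S2 = 139/512
  pi_S3 = 145/512

Verification (pi * P):
  27/128*1/10 + 15/64*1/10 + 139/512*3/10 + 145/512*3/10 = 27/128 = pi_S0  (ok)
  27/128*1/10 + 15/64*1/5 + 139/512*3/10 + 145/512*3/10 = 15/64 = pi_S1  (ok)
  27/128*1/10 + 15/64*3/5 + 139/512*3/10 + 145/512*1/10 = 139/512 = pi_S2  (ok)
  27/128*7/10 + 15/64*1/10 + 139/512*1/10 + 145/512*3/10 = 145/512 = pi_S3  (ok)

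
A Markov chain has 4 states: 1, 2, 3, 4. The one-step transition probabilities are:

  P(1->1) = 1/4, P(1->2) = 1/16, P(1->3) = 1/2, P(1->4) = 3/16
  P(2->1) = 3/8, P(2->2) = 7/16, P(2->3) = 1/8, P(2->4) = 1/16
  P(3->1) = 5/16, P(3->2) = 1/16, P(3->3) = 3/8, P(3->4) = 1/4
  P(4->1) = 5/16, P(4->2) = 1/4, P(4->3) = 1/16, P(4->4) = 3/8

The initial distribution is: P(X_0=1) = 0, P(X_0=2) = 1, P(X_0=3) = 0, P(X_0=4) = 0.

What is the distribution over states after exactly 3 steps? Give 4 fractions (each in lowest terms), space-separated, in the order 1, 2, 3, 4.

Answer: 315/1024 739/4096 1259/4096 419/2048

Derivation:
Propagating the distribution step by step (d_{t+1} = d_t * P):
d_0 = (1=0, 2=1, 3=0, 4=0)
  d_1[1] = 0*1/4 + 1*3/8 + 0*5/16 + 0*5/16 = 3/8
  d_1[2] = 0*1/16 + 1*7/16 + 0*1/16 + 0*1/4 = 7/16
  d_1[3] = 0*1/2 + 1*1/8 + 0*3/8 + 0*1/16 = 1/8
  d_1[4] = 0*3/16 + 1*1/16 + 0*1/4 + 0*3/8 = 1/16
d_1 = (1=3/8, 2=7/16, 3=1/8, 4=1/16)
  d_2[1] = 3/8*1/4 + 7/16*3/8 + 1/8*5/16 + 1/16*5/16 = 81/256
  d_2[2] = 3/8*1/16 + 7/16*7/16 + 1/8*1/16 + 1/16*1/4 = 61/256
  d_2[3] = 3/8*1/2 + 7/16*1/8 + 1/8*3/8 + 1/16*1/16 = 75/256
  d_2[4] = 3/8*3/16 + 7/16*1/16 + 1/8*1/4 + 1/16*3/8 = 39/256
d_2 = (1=81/256, 2=61/256, 3=75/256, 4=39/256)
  d_3[1] = 81/256*1/4 + 61/256*3/8 + 75/256*5/16 + 39/256*5/16 = 315/1024
  d_3[2] = 81/256*1/16 + 61/256*7/16 + 75/256*1/16 + 39/256*1/4 = 739/4096
  d_3[3] = 81/256*1/2 + 61/256*1/8 + 75/256*3/8 + 39/256*1/16 = 1259/4096
  d_3[4] = 81/256*3/16 + 61/256*1/16 + 75/256*1/4 + 39/256*3/8 = 419/2048
d_3 = (1=315/1024, 2=739/4096, 3=1259/4096, 4=419/2048)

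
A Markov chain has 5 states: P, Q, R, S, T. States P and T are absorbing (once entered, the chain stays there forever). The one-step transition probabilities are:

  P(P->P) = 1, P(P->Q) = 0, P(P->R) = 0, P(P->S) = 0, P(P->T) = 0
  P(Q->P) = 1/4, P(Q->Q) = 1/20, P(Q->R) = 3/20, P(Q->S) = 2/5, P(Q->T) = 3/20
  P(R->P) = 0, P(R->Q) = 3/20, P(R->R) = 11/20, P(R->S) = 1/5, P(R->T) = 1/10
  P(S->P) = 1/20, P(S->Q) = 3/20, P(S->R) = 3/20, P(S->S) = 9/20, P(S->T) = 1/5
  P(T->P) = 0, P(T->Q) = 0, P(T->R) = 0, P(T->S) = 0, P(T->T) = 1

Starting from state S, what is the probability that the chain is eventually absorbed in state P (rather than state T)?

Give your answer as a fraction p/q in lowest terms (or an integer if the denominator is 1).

Answer: 57/205

Derivation:
Let a_i = P(absorbed in P | start in state i).
Boundary conditions: a_P = 1, a_T = 0.
For each transient state i, a_i = sum_j P(i->j) * a_j:
  a_Q = 1/4*a_P + 1/20*a_Q + 3/20*a_R + 2/5*a_S + 3/20*a_T
  a_R = 0*a_P + 3/20*a_Q + 11/20*a_R + 1/5*a_S + 1/10*a_T
  a_S = 1/20*a_P + 3/20*a_Q + 3/20*a_R + 9/20*a_S + 1/5*a_T

Substituting a_P = 1 and a_T = 0, rearrange to (I - Q) a = r where r[i] = P(i -> P):
  [19/20, -3/20, -2/5] . (a_Q, a_R, a_S) = 1/4
  [-3/20, 9/20, -1/5] . (a_Q, a_R, a_S) = 0
  [-3/20, -3/20, 11/20] . (a_Q, a_R, a_S) = 1/20

Solving yields:
  a_Q = 173/410
  a_R = 65/246
  a_S = 57/205

Starting state is S, so the absorption probability is a_S = 57/205.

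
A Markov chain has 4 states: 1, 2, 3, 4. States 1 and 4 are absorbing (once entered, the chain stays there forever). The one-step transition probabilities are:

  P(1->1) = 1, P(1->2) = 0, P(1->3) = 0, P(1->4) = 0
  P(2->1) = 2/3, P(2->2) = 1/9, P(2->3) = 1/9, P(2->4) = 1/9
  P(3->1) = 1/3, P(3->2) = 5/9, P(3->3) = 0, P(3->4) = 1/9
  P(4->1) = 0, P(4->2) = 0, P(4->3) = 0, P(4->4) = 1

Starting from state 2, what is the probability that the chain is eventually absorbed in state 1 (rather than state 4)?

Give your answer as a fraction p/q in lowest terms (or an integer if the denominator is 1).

Answer: 57/67

Derivation:
Let a_i = P(absorbed in 1 | start in state i).
Boundary conditions: a_1 = 1, a_4 = 0.
For each transient state i, a_i = sum_j P(i->j) * a_j:
  a_2 = 2/3*a_1 + 1/9*a_2 + 1/9*a_3 + 1/9*a_4
  a_3 = 1/3*a_1 + 5/9*a_2 + 0*a_3 + 1/9*a_4

Substituting a_1 = 1 and a_4 = 0, rearrange to (I - Q) a = r where r[i] = P(i -> 1):
  [8/9, -1/9] . (a_2, a_3) = 2/3
  [-5/9, 1] . (a_2, a_3) = 1/3

Solving yields:
  a_2 = 57/67
  a_3 = 54/67

Starting state is 2, so the absorption probability is a_2 = 57/67.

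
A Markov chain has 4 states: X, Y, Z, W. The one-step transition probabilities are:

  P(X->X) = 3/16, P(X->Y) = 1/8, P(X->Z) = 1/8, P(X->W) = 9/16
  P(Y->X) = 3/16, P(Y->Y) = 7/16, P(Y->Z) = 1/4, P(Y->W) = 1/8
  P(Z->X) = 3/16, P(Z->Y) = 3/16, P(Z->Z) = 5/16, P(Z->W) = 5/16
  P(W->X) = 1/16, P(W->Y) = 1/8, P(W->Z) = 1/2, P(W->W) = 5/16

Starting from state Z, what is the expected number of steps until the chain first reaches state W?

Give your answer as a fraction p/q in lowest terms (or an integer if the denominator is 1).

Answer: 1024/323

Derivation:
Let h_i = expected steps to first reach W from state i.
Boundary: h_W = 0.
First-step equations for the other states:
  h_X = 1 + 3/16*h_X + 1/8*h_Y + 1/8*h_Z + 9/16*h_W
  h_Y = 1 + 3/16*h_X + 7/16*h_Y + 1/4*h_Z + 1/8*h_W
  h_Z = 1 + 3/16*h_X + 3/16*h_Y + 5/16*h_Z + 5/16*h_W

Substituting h_W = 0 and rearranging gives the linear system (I - Q) h = 1:
  [13/16, -1/8, -1/8] . (h_X, h_Y, h_Z) = 1
  [-3/16, 9/16, -1/4] . (h_X, h_Y, h_Z) = 1
  [-3/16, -3/16, 11/16] . (h_X, h_Y, h_Z) = 1

Solving yields:
  h_X = 752/323
  h_Y = 1280/323
  h_Z = 1024/323

Starting state is Z, so the expected hitting time is h_Z = 1024/323.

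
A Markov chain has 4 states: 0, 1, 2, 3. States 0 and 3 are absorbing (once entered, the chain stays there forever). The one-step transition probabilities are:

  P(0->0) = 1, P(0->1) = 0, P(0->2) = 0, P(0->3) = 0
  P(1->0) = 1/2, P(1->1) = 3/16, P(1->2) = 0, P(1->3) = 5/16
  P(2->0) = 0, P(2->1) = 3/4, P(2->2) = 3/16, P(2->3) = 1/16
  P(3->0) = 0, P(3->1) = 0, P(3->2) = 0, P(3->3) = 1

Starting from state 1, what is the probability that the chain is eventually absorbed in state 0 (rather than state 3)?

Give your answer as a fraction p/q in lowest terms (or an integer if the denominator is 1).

Let a_i = P(absorbed in 0 | start in state i).
Boundary conditions: a_0 = 1, a_3 = 0.
For each transient state i, a_i = sum_j P(i->j) * a_j:
  a_1 = 1/2*a_0 + 3/16*a_1 + 0*a_2 + 5/16*a_3
  a_2 = 0*a_0 + 3/4*a_1 + 3/16*a_2 + 1/16*a_3

Substituting a_0 = 1 and a_3 = 0, rearrange to (I - Q) a = r where r[i] = P(i -> 0):
  [13/16, 0] . (a_1, a_2) = 1/2
  [-3/4, 13/16] . (a_1, a_2) = 0

Solving yields:
  a_1 = 8/13
  a_2 = 96/169

Starting state is 1, so the absorption probability is a_1 = 8/13.

Answer: 8/13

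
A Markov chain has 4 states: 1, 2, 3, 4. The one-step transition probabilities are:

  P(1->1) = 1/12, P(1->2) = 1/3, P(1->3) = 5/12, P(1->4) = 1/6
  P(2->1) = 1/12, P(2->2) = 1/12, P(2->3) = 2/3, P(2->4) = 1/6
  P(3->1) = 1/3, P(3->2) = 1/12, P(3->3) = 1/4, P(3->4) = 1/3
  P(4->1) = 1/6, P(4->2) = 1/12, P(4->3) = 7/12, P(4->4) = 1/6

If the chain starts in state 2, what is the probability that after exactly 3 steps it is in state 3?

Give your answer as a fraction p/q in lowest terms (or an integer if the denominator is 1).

Answer: 743/1728

Derivation:
Computing P^3 by repeated multiplication:
P^1 =
  1: [1/12, 1/3, 5/12, 1/6]
  2: [1/12, 1/12, 2/3, 1/6]
  3: [1/3, 1/12, 1/4, 1/3]
  4: [1/6, 1/12, 7/12, 1/6]
P^2 =
  1: [29/144, 5/48, 11/24, 17/72]
  2: [19/72, 5/48, 17/48, 5/18]
  3: [25/144, 1/6, 65/144, 5/24]
  4: [35/144, 1/8, 53/144, 19/72]
P^3 =
  1: [47/216, 77/576, 701/1728, 35/144]
  2: [337/1728, 43/288, 743/1728, 65/288]
  3: [41/192, 73/576, 361/864, 209/864]
  4: [341/1728, 83/576, 31/72, 197/864]

(P^3)[2 -> 3] = 743/1728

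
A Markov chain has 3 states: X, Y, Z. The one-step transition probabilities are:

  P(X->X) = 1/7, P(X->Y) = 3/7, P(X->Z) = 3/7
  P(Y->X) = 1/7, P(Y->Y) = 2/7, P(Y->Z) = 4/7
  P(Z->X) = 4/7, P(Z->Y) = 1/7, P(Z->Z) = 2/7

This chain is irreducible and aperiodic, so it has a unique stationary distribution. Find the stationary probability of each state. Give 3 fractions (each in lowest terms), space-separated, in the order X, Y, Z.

The stationary distribution satisfies pi = pi * P, i.e.:
  pi_X = 1/7*pi_X + 1/7*pi_Y + 4/7*pi_Z
  pi_Y = 3/7*pi_X + 2/7*pi_Y + 1/7*pi_Z
  pi_Z = 3/7*pi_X + 4/7*pi_Y + 2/7*pi_Z
with normalization: pi_X + pi_Y + pi_Z = 1.

Using the first 2 balance equations plus normalization, the linear system A*pi = b is:
  [-6/7, 1/7, 4/7] . pi = 0
  [3/7, -5/7, 1/7] . pi = 0
  [1, 1, 1] . pi = 1

Solving yields:
  pi_X = 7/22
  pi_Y = 3/11
  pi_Z = 9/22

Verification (pi * P):
  7/22*1/7 + 3/11*1/7 + 9/22*4/7 = 7/22 = pi_X  (ok)
  7/22*3/7 + 3/11*2/7 + 9/22*1/7 = 3/11 = pi_Y  (ok)
  7/22*3/7 + 3/11*4/7 + 9/22*2/7 = 9/22 = pi_Z  (ok)

Answer: 7/22 3/11 9/22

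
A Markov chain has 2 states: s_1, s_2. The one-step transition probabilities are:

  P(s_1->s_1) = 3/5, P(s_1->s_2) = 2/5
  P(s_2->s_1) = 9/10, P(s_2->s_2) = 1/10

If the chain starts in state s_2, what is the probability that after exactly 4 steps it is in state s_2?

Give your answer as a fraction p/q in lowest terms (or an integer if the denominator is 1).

Computing P^4 by repeated multiplication:
P^1 =
  s_1: [3/5, 2/5]
  s_2: [9/10, 1/10]
P^2 =
  s_1: [18/25, 7/25]
  s_2: [63/100, 37/100]
P^3 =
  s_1: [171/250, 79/250]
  s_2: [711/1000, 289/1000]
P^4 =
  s_1: [1737/2500, 763/2500]
  s_2: [6867/10000, 3133/10000]

(P^4)[s_2 -> s_2] = 3133/10000

Answer: 3133/10000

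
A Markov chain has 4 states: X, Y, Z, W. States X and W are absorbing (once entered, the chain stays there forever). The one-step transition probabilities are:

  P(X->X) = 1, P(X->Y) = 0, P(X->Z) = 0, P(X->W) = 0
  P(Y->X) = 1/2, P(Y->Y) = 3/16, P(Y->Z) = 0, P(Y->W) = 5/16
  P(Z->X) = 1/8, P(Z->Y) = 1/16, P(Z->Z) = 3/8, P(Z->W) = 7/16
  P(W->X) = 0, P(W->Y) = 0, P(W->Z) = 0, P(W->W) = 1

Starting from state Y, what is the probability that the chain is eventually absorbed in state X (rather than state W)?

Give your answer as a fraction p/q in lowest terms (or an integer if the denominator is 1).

Answer: 8/13

Derivation:
Let a_i = P(absorbed in X | start in state i).
Boundary conditions: a_X = 1, a_W = 0.
For each transient state i, a_i = sum_j P(i->j) * a_j:
  a_Y = 1/2*a_X + 3/16*a_Y + 0*a_Z + 5/16*a_W
  a_Z = 1/8*a_X + 1/16*a_Y + 3/8*a_Z + 7/16*a_W

Substituting a_X = 1 and a_W = 0, rearrange to (I - Q) a = r where r[i] = P(i -> X):
  [13/16, 0] . (a_Y, a_Z) = 1/2
  [-1/16, 5/8] . (a_Y, a_Z) = 1/8

Solving yields:
  a_Y = 8/13
  a_Z = 17/65

Starting state is Y, so the absorption probability is a_Y = 8/13.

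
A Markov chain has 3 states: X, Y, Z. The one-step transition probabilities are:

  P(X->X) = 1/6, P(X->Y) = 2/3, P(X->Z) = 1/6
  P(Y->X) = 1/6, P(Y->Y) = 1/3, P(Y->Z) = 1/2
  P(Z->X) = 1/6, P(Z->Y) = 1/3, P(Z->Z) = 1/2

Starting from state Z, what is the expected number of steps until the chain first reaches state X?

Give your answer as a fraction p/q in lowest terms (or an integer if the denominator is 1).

Let h_i = expected steps to first reach X from state i.
Boundary: h_X = 0.
First-step equations for the other states:
  h_Y = 1 + 1/6*h_X + 1/3*h_Y + 1/2*h_Z
  h_Z = 1 + 1/6*h_X + 1/3*h_Y + 1/2*h_Z

Substituting h_X = 0 and rearranging gives the linear system (I - Q) h = 1:
  [2/3, -1/2] . (h_Y, h_Z) = 1
  [-1/3, 1/2] . (h_Y, h_Z) = 1

Solving yields:
  h_Y = 6
  h_Z = 6

Starting state is Z, so the expected hitting time is h_Z = 6.

Answer: 6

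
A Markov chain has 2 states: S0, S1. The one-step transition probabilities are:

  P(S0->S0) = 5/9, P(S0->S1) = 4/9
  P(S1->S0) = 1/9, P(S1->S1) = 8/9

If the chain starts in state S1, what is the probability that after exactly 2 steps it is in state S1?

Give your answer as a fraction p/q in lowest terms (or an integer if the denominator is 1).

Computing P^2 by repeated multiplication:
P^1 =
  S0: [5/9, 4/9]
  S1: [1/9, 8/9]
P^2 =
  S0: [29/81, 52/81]
  S1: [13/81, 68/81]

(P^2)[S1 -> S1] = 68/81

Answer: 68/81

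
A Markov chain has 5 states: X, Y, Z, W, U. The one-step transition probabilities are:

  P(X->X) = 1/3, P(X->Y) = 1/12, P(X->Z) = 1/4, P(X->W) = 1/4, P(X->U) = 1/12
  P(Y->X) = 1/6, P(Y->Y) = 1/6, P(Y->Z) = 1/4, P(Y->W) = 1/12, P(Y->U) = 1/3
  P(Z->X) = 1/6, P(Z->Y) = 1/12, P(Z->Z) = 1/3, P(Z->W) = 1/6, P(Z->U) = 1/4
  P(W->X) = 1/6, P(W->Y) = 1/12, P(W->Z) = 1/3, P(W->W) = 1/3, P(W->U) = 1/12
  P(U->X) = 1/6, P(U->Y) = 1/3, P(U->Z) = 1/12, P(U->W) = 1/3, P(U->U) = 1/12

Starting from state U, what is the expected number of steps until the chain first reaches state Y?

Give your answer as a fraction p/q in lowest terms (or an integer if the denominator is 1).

Answer: 190/29

Derivation:
Let h_i = expected steps to first reach Y from state i.
Boundary: h_Y = 0.
First-step equations for the other states:
  h_X = 1 + 1/3*h_X + 1/12*h_Y + 1/4*h_Z + 1/4*h_W + 1/12*h_U
  h_Z = 1 + 1/6*h_X + 1/12*h_Y + 1/3*h_Z + 1/6*h_W + 1/4*h_U
  h_W = 1 + 1/6*h_X + 1/12*h_Y + 1/3*h_Z + 1/3*h_W + 1/12*h_U
  h_U = 1 + 1/6*h_X + 1/3*h_Y + 1/12*h_Z + 1/3*h_W + 1/12*h_U

Substituting h_Y = 0 and rearranging gives the linear system (I - Q) h = 1:
  [2/3, -1/4, -1/4, -1/12] . (h_X, h_Z, h_W, h_U) = 1
  [-1/6, 2/3, -1/6, -1/4] . (h_X, h_Z, h_W, h_U) = 1
  [-1/6, -1/3, 2/3, -1/12] . (h_X, h_Z, h_W, h_U) = 1
  [-1/6, -1/12, -1/3, 11/12] . (h_X, h_Z, h_W, h_U) = 1

Solving yields:
  h_X = 251/29
  h_Z = 240/29
  h_W = 250/29
  h_U = 190/29

Starting state is U, so the expected hitting time is h_U = 190/29.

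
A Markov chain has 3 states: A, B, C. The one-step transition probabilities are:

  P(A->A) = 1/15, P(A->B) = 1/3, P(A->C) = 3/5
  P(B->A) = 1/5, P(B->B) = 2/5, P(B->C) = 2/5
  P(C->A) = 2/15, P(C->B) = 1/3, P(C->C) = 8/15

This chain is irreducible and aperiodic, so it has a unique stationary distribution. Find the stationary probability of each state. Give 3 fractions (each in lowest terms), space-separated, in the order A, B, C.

The stationary distribution satisfies pi = pi * P, i.e.:
  pi_A = 1/15*pi_A + 1/5*pi_B + 2/15*pi_C
  pi_B = 1/3*pi_A + 2/5*pi_B + 1/3*pi_C
  pi_C = 3/5*pi_A + 2/5*pi_B + 8/15*pi_C
with normalization: pi_A + pi_B + pi_C = 1.

Using the first 2 balance equations plus normalization, the linear system A*pi = b is:
  [-14/15, 1/5, 2/15] . pi = 0
  [1/3, -3/5, 1/3] . pi = 0
  [1, 1, 1] . pi = 1

Solving yields:
  pi_A = 33/224
  pi_B = 5/14
  pi_C = 111/224

Verification (pi * P):
  33/224*1/15 + 5/14*1/5 + 111/224*2/15 = 33/224 = pi_A  (ok)
  33/224*1/3 + 5/14*2/5 + 111/224*1/3 = 5/14 = pi_B  (ok)
  33/224*3/5 + 5/14*2/5 + 111/224*8/15 = 111/224 = pi_C  (ok)

Answer: 33/224 5/14 111/224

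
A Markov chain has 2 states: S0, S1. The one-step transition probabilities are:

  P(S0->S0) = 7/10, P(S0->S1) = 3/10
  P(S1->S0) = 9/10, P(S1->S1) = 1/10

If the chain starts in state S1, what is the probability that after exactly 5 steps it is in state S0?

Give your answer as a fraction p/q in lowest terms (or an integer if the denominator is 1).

Computing P^5 by repeated multiplication:
P^1 =
  S0: [7/10, 3/10]
  S1: [9/10, 1/10]
P^2 =
  S0: [19/25, 6/25]
  S1: [18/25, 7/25]
P^3 =
  S0: [187/250, 63/250]
  S1: [189/250, 61/250]
P^4 =
  S0: [469/625, 156/625]
  S1: [468/625, 157/625]
P^5 =
  S0: [4687/6250, 1563/6250]
  S1: [4689/6250, 1561/6250]

(P^5)[S1 -> S0] = 4689/6250

Answer: 4689/6250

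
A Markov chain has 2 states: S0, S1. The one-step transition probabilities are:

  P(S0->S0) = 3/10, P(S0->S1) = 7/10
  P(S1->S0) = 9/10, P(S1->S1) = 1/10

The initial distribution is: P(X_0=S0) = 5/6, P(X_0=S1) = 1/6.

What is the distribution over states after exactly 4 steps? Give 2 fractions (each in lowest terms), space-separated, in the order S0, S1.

Propagating the distribution step by step (d_{t+1} = d_t * P):
d_0 = (S0=5/6, S1=1/6)
  d_1[S0] = 5/6*3/10 + 1/6*9/10 = 2/5
  d_1[S1] = 5/6*7/10 + 1/6*1/10 = 3/5
d_1 = (S0=2/5, S1=3/5)
  d_2[S0] = 2/5*3/10 + 3/5*9/10 = 33/50
  d_2[S1] = 2/5*7/10 + 3/5*1/10 = 17/50
d_2 = (S0=33/50, S1=17/50)
  d_3[S0] = 33/50*3/10 + 17/50*9/10 = 63/125
  d_3[S1] = 33/50*7/10 + 17/50*1/10 = 62/125
d_3 = (S0=63/125, S1=62/125)
  d_4[S0] = 63/125*3/10 + 62/125*9/10 = 747/1250
  d_4[S1] = 63/125*7/10 + 62/125*1/10 = 503/1250
d_4 = (S0=747/1250, S1=503/1250)

Answer: 747/1250 503/1250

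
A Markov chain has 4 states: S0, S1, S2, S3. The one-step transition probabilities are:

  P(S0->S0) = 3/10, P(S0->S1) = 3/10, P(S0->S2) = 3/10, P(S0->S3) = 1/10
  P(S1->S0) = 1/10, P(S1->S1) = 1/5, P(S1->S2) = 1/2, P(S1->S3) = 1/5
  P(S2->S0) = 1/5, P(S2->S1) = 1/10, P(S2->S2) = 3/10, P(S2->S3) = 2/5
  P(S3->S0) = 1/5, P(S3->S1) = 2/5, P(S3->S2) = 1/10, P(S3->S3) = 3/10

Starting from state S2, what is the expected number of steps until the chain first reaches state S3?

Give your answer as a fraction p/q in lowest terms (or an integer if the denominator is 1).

Answer: 166/51

Derivation:
Let h_i = expected steps to first reach S3 from state i.
Boundary: h_S3 = 0.
First-step equations for the other states:
  h_S0 = 1 + 3/10*h_S0 + 3/10*h_S1 + 3/10*h_S2 + 1/10*h_S3
  h_S1 = 1 + 1/10*h_S0 + 1/5*h_S1 + 1/2*h_S2 + 1/5*h_S3
  h_S2 = 1 + 1/5*h_S0 + 1/10*h_S1 + 3/10*h_S2 + 2/5*h_S3

Substituting h_S3 = 0 and rearranging gives the linear system (I - Q) h = 1:
  [7/10, -3/10, -3/10] . (h_S0, h_S1, h_S2) = 1
  [-1/10, 4/5, -1/2] . (h_S0, h_S1, h_S2) = 1
  [-1/5, -1/10, 7/10] . (h_S0, h_S1, h_S2) = 1

Solving yields:
  h_S0 = 76/17
  h_S1 = 196/51
  h_S2 = 166/51

Starting state is S2, so the expected hitting time is h_S2 = 166/51.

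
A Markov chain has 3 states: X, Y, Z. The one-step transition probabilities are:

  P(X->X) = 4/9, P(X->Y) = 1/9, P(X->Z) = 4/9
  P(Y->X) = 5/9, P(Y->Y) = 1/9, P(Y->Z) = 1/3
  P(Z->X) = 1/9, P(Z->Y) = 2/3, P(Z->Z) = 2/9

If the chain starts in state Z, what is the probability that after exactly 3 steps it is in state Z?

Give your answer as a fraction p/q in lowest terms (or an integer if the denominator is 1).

Computing P^3 by repeated multiplication:
P^1 =
  X: [4/9, 1/9, 4/9]
  Y: [5/9, 1/9, 1/3]
  Z: [1/9, 2/3, 2/9]
P^2 =
  X: [25/81, 29/81, 1/3]
  Y: [28/81, 8/27, 29/81]
  Z: [4/9, 19/81, 26/81]
P^3 =
  X: [272/729, 8/27, 241/729]
  Y: [29/81, 226/729, 242/729]
  Z: [265/729, 211/729, 253/729]

(P^3)[Z -> Z] = 253/729

Answer: 253/729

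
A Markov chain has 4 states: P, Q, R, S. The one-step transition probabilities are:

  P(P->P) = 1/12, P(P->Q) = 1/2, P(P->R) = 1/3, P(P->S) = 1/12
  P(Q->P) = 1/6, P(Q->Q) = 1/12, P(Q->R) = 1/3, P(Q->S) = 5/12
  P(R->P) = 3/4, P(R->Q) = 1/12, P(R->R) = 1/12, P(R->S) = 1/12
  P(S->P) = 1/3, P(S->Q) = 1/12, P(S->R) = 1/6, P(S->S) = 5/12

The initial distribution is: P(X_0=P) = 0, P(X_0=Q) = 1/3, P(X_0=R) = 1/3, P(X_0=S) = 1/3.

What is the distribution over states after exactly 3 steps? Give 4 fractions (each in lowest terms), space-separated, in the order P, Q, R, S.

Propagating the distribution step by step (d_{t+1} = d_t * P):
d_0 = (P=0, Q=1/3, R=1/3, S=1/3)
  d_1[P] = 0*1/12 + 1/3*1/6 + 1/3*3/4 + 1/3*1/3 = 5/12
  d_1[Q] = 0*1/2 + 1/3*1/12 + 1/3*1/12 + 1/3*1/12 = 1/12
  d_1[R] = 0*1/3 + 1/3*1/3 + 1/3*1/12 + 1/3*1/6 = 7/36
  d_1[S] = 0*1/12 + 1/3*5/12 + 1/3*1/12 + 1/3*5/12 = 11/36
d_1 = (P=5/12, Q=1/12, R=7/36, S=11/36)
  d_2[P] = 5/12*1/12 + 1/12*1/6 + 7/36*3/4 + 11/36*1/3 = 8/27
  d_2[Q] = 5/12*1/2 + 1/12*1/12 + 7/36*1/12 + 11/36*1/12 = 37/144
  d_2[R] = 5/12*1/3 + 1/12*1/3 + 7/36*1/12 + 11/36*1/6 = 101/432
  d_2[S] = 5/12*1/12 + 1/12*5/12 + 7/36*1/12 + 11/36*5/12 = 23/108
d_2 = (P=8/27, Q=37/144, R=101/432, S=23/108)
  d_3[P] = 8/27*1/12 + 37/144*1/6 + 101/432*3/4 + 23/108*1/3 = 1627/5184
  d_3[Q] = 8/27*1/2 + 37/144*1/12 + 101/432*1/12 + 23/108*1/12 = 67/324
  d_3[R] = 8/27*1/3 + 37/144*1/3 + 101/432*1/12 + 23/108*1/6 = 1241/5184
  d_3[S] = 8/27*1/12 + 37/144*5/12 + 101/432*1/12 + 23/108*5/12 = 311/1296
d_3 = (P=1627/5184, Q=67/324, R=1241/5184, S=311/1296)

Answer: 1627/5184 67/324 1241/5184 311/1296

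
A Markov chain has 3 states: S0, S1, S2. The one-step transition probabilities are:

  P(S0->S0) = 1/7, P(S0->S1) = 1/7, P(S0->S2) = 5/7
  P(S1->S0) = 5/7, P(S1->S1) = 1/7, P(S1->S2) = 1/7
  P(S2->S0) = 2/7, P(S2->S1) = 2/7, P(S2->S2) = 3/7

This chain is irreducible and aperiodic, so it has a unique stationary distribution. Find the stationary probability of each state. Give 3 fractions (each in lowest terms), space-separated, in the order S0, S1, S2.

The stationary distribution satisfies pi = pi * P, i.e.:
  pi_S0 = 1/7*pi_S0 + 5/7*pi_S1 + 2/7*pi_S2
  pi_S1 = 1/7*pi_S0 + 1/7*pi_S1 + 2/7*pi_S2
  pi_S2 = 5/7*pi_S0 + 1/7*pi_S1 + 3/7*pi_S2
with normalization: pi_S0 + pi_S1 + pi_S2 = 1.

Using the first 2 balance equations plus normalization, the linear system A*pi = b is:
  [-6/7, 5/7, 2/7] . pi = 0
  [1/7, -6/7, 2/7] . pi = 0
  [1, 1, 1] . pi = 1

Solving yields:
  pi_S0 = 22/67
  pi_S1 = 14/67
  pi_S2 = 31/67

Verification (pi * P):
  22/67*1/7 + 14/67*5/7 + 31/67*2/7 = 22/67 = pi_S0  (ok)
  22/67*1/7 + 14/67*1/7 + 31/67*2/7 = 14/67 = pi_S1  (ok)
  22/67*5/7 + 14/67*1/7 + 31/67*3/7 = 31/67 = pi_S2  (ok)

Answer: 22/67 14/67 31/67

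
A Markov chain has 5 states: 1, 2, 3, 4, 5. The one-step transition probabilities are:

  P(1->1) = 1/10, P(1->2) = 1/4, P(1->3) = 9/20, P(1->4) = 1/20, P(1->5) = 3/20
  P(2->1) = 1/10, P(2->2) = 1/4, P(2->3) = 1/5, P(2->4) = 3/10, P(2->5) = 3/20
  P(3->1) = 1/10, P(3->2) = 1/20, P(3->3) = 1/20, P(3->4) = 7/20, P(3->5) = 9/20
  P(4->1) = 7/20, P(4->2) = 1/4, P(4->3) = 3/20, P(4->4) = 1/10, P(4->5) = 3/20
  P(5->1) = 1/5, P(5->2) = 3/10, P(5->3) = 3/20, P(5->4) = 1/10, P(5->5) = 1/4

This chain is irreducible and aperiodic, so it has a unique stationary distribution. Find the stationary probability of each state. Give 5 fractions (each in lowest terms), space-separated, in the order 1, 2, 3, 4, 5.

Answer: 11877/70210 7829/35105 2705/14042 1294/7021 1621/7021

Derivation:
The stationary distribution satisfies pi = pi * P, i.e.:
  pi_1 = 1/10*pi_1 + 1/10*pi_2 + 1/10*pi_3 + 7/20*pi_4 + 1/5*pi_5
  pi_2 = 1/4*pi_1 + 1/4*pi_2 + 1/20*pi_3 + 1/4*pi_4 + 3/10*pi_5
  pi_3 = 9/20*pi_1 + 1/5*pi_2 + 1/20*pi_3 + 3/20*pi_4 + 3/20*pi_5
  pi_4 = 1/20*pi_1 + 3/10*pi_2 + 7/20*pi_3 + 1/10*pi_4 + 1/10*pi_5
  pi_5 = 3/20*pi_1 + 3/20*pi_2 + 9/20*pi_3 + 3/20*pi_4 + 1/4*pi_5
with normalization: pi_1 + pi_2 + pi_3 + pi_4 + pi_5 = 1.

Using the first 4 balance equations plus normalization, the linear system A*pi = b is:
  [-9/10, 1/10, 1/10, 7/20, 1/5] . pi = 0
  [1/4, -3/4, 1/20, 1/4, 3/10] . pi = 0
  [9/20, 1/5, -19/20, 3/20, 3/20] . pi = 0
  [1/20, 3/10, 7/20, -9/10, 1/10] . pi = 0
  [1, 1, 1, 1, 1] . pi = 1

Solving yields:
  pi_1 = 11877/70210
  pi_2 = 7829/35105
  pi_3 = 2705/14042
  pi_4 = 1294/7021
  pi_5 = 1621/7021

Verification (pi * P):
  11877/70210*1/10 + 7829/35105*1/10 + 2705/14042*1/10 + 1294/7021*7/20 + 1621/7021*1/5 = 11877/70210 = pi_1  (ok)
  11877/70210*1/4 + 7829/35105*1/4 + 2705/14042*1/20 + 1294/7021*1/4 + 1621/7021*3/10 = 7829/35105 = pi_2  (ok)
  11877/70210*9/20 + 7829/35105*1/5 + 2705/14042*1/20 + 1294/7021*3/20 + 1621/7021*3/20 = 2705/14042 = pi_3  (ok)
  11877/70210*1/20 + 7829/35105*3/10 + 2705/14042*7/20 + 1294/7021*1/10 + 1621/7021*1/10 = 1294/7021 = pi_4  (ok)
  11877/70210*3/20 + 7829/35105*3/20 + 2705/14042*9/20 + 1294/7021*3/20 + 1621/7021*1/4 = 1621/7021 = pi_5  (ok)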